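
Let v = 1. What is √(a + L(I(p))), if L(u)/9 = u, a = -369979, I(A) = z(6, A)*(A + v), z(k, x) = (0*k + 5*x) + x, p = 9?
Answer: I*√365119 ≈ 604.25*I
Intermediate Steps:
z(k, x) = 6*x (z(k, x) = (0 + 5*x) + x = 5*x + x = 6*x)
I(A) = 6*A*(1 + A) (I(A) = (6*A)*(A + 1) = (6*A)*(1 + A) = 6*A*(1 + A))
L(u) = 9*u
√(a + L(I(p))) = √(-369979 + 9*(6*9*(1 + 9))) = √(-369979 + 9*(6*9*10)) = √(-369979 + 9*540) = √(-369979 + 4860) = √(-365119) = I*√365119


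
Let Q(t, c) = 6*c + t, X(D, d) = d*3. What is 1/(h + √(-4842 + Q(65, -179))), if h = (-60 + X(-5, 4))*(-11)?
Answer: 528/284635 - I*√5851/284635 ≈ 0.001855 - 0.00026874*I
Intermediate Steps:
X(D, d) = 3*d
Q(t, c) = t + 6*c
h = 528 (h = (-60 + 3*4)*(-11) = (-60 + 12)*(-11) = -48*(-11) = 528)
1/(h + √(-4842 + Q(65, -179))) = 1/(528 + √(-4842 + (65 + 6*(-179)))) = 1/(528 + √(-4842 + (65 - 1074))) = 1/(528 + √(-4842 - 1009)) = 1/(528 + √(-5851)) = 1/(528 + I*√5851)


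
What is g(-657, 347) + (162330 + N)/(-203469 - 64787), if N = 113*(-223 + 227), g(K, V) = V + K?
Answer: -41661071/134128 ≈ -310.61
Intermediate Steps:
g(K, V) = K + V
N = 452 (N = 113*4 = 452)
g(-657, 347) + (162330 + N)/(-203469 - 64787) = (-657 + 347) + (162330 + 452)/(-203469 - 64787) = -310 + 162782/(-268256) = -310 + 162782*(-1/268256) = -310 - 81391/134128 = -41661071/134128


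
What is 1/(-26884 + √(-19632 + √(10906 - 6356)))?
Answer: -1/(26884 - I*√(19632 - 5*√182)) ≈ -3.7196e-5 - 1.9352e-7*I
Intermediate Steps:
1/(-26884 + √(-19632 + √(10906 - 6356))) = 1/(-26884 + √(-19632 + √4550)) = 1/(-26884 + √(-19632 + 5*√182))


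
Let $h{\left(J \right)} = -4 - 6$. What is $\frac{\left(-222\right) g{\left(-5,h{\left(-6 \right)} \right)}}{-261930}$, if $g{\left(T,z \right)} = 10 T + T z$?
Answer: $0$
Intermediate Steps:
$h{\left(J \right)} = -10$
$\frac{\left(-222\right) g{\left(-5,h{\left(-6 \right)} \right)}}{-261930} = \frac{\left(-222\right) \left(- 5 \left(10 - 10\right)\right)}{-261930} = - 222 \left(\left(-5\right) 0\right) \left(- \frac{1}{261930}\right) = \left(-222\right) 0 \left(- \frac{1}{261930}\right) = 0 \left(- \frac{1}{261930}\right) = 0$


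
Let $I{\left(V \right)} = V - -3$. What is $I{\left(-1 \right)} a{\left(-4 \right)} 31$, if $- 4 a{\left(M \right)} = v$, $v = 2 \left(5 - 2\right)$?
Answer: $-93$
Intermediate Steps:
$v = 6$ ($v = 2 \cdot 3 = 6$)
$I{\left(V \right)} = 3 + V$ ($I{\left(V \right)} = V + 3 = 3 + V$)
$a{\left(M \right)} = - \frac{3}{2}$ ($a{\left(M \right)} = \left(- \frac{1}{4}\right) 6 = - \frac{3}{2}$)
$I{\left(-1 \right)} a{\left(-4 \right)} 31 = \left(3 - 1\right) \left(- \frac{3}{2}\right) 31 = 2 \left(- \frac{3}{2}\right) 31 = \left(-3\right) 31 = -93$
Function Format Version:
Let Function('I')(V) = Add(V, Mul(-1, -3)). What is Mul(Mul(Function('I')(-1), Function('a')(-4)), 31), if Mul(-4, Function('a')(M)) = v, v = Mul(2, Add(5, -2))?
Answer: -93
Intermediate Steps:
v = 6 (v = Mul(2, 3) = 6)
Function('I')(V) = Add(3, V) (Function('I')(V) = Add(V, 3) = Add(3, V))
Function('a')(M) = Rational(-3, 2) (Function('a')(M) = Mul(Rational(-1, 4), 6) = Rational(-3, 2))
Mul(Mul(Function('I')(-1), Function('a')(-4)), 31) = Mul(Mul(Add(3, -1), Rational(-3, 2)), 31) = Mul(Mul(2, Rational(-3, 2)), 31) = Mul(-3, 31) = -93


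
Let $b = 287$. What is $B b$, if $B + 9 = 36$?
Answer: $7749$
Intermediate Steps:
$B = 27$ ($B = -9 + 36 = 27$)
$B b = 27 \cdot 287 = 7749$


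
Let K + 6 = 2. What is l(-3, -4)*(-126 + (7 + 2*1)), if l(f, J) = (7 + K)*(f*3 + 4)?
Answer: 1755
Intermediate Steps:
K = -4 (K = -6 + 2 = -4)
l(f, J) = 12 + 9*f (l(f, J) = (7 - 4)*(f*3 + 4) = 3*(3*f + 4) = 3*(4 + 3*f) = 12 + 9*f)
l(-3, -4)*(-126 + (7 + 2*1)) = (12 + 9*(-3))*(-126 + (7 + 2*1)) = (12 - 27)*(-126 + (7 + 2)) = -15*(-126 + 9) = -15*(-117) = 1755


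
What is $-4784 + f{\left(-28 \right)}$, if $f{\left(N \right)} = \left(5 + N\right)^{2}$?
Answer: $-4255$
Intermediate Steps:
$-4784 + f{\left(-28 \right)} = -4784 + \left(5 - 28\right)^{2} = -4784 + \left(-23\right)^{2} = -4784 + 529 = -4255$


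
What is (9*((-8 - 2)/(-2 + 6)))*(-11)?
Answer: 495/2 ≈ 247.50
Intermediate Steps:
(9*((-8 - 2)/(-2 + 6)))*(-11) = (9*(-10/4))*(-11) = (9*(-10*¼))*(-11) = (9*(-5/2))*(-11) = -45/2*(-11) = 495/2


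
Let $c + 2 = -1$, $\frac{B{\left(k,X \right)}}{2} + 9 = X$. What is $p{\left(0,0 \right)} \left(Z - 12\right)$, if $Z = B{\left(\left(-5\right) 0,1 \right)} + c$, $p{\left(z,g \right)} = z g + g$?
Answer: $0$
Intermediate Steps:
$B{\left(k,X \right)} = -18 + 2 X$
$c = -3$ ($c = -2 - 1 = -3$)
$p{\left(z,g \right)} = g + g z$ ($p{\left(z,g \right)} = g z + g = g + g z$)
$Z = -19$ ($Z = \left(-18 + 2 \cdot 1\right) - 3 = \left(-18 + 2\right) - 3 = -16 - 3 = -19$)
$p{\left(0,0 \right)} \left(Z - 12\right) = 0 \left(1 + 0\right) \left(-19 - 12\right) = 0 \cdot 1 \left(-31\right) = 0 \left(-31\right) = 0$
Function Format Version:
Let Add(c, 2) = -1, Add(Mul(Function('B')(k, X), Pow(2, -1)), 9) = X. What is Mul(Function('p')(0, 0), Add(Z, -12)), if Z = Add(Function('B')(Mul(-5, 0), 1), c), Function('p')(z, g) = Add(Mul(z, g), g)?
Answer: 0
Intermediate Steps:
Function('B')(k, X) = Add(-18, Mul(2, X))
c = -3 (c = Add(-2, -1) = -3)
Function('p')(z, g) = Add(g, Mul(g, z)) (Function('p')(z, g) = Add(Mul(g, z), g) = Add(g, Mul(g, z)))
Z = -19 (Z = Add(Add(-18, Mul(2, 1)), -3) = Add(Add(-18, 2), -3) = Add(-16, -3) = -19)
Mul(Function('p')(0, 0), Add(Z, -12)) = Mul(Mul(0, Add(1, 0)), Add(-19, -12)) = Mul(Mul(0, 1), -31) = Mul(0, -31) = 0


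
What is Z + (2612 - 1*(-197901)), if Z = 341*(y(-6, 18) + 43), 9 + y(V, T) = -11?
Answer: 208356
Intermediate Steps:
y(V, T) = -20 (y(V, T) = -9 - 11 = -20)
Z = 7843 (Z = 341*(-20 + 43) = 341*23 = 7843)
Z + (2612 - 1*(-197901)) = 7843 + (2612 - 1*(-197901)) = 7843 + (2612 + 197901) = 7843 + 200513 = 208356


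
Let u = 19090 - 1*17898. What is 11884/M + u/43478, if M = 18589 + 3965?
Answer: 135894230/245150703 ≈ 0.55433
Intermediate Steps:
M = 22554
u = 1192 (u = 19090 - 17898 = 1192)
11884/M + u/43478 = 11884/22554 + 1192/43478 = 11884*(1/22554) + 1192*(1/43478) = 5942/11277 + 596/21739 = 135894230/245150703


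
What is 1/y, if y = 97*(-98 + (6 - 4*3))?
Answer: -1/10088 ≈ -9.9128e-5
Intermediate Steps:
y = -10088 (y = 97*(-98 + (6 - 12)) = 97*(-98 - 6) = 97*(-104) = -10088)
1/y = 1/(-10088) = -1/10088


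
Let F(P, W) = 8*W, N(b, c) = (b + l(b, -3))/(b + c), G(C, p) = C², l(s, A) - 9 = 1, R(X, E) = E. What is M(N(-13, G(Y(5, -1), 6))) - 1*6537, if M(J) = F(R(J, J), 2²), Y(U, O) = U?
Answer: -6505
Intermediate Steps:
l(s, A) = 10 (l(s, A) = 9 + 1 = 10)
N(b, c) = (10 + b)/(b + c) (N(b, c) = (b + 10)/(b + c) = (10 + b)/(b + c))
M(J) = 32 (M(J) = 8*2² = 8*4 = 32)
M(N(-13, G(Y(5, -1), 6))) - 1*6537 = 32 - 1*6537 = 32 - 6537 = -6505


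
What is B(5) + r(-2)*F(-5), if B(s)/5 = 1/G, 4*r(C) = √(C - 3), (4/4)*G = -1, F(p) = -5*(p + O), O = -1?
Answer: -5 + 15*I*√5/2 ≈ -5.0 + 16.771*I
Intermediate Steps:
F(p) = 5 - 5*p (F(p) = -5*(p - 1) = -5*(-1 + p) = 5 - 5*p)
G = -1
r(C) = √(-3 + C)/4 (r(C) = √(C - 3)/4 = √(-3 + C)/4)
B(s) = -5 (B(s) = 5/(-1) = 5*(-1) = -5)
B(5) + r(-2)*F(-5) = -5 + (√(-3 - 2)/4)*(5 - 5*(-5)) = -5 + (√(-5)/4)*(5 + 25) = -5 + ((I*√5)/4)*30 = -5 + (I*√5/4)*30 = -5 + 15*I*√5/2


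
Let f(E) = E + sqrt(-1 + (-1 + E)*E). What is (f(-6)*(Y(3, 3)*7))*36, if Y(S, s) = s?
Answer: -4536 + 756*sqrt(41) ≈ 304.76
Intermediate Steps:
f(E) = E + sqrt(-1 + E*(-1 + E))
(f(-6)*(Y(3, 3)*7))*36 = ((-6 + sqrt(-1 + (-6)**2 - 1*(-6)))*(3*7))*36 = ((-6 + sqrt(-1 + 36 + 6))*21)*36 = ((-6 + sqrt(41))*21)*36 = (-126 + 21*sqrt(41))*36 = -4536 + 756*sqrt(41)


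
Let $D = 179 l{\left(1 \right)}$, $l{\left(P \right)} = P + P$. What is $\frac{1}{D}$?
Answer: $\frac{1}{358} \approx 0.0027933$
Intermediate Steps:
$l{\left(P \right)} = 2 P$
$D = 358$ ($D = 179 \cdot 2 \cdot 1 = 179 \cdot 2 = 358$)
$\frac{1}{D} = \frac{1}{358}$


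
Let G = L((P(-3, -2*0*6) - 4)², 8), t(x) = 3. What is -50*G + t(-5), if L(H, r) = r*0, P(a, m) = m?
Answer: 3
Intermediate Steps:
L(H, r) = 0
G = 0
-50*G + t(-5) = -50*0 + 3 = 0 + 3 = 3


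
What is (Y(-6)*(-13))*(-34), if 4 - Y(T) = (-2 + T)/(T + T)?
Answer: 4420/3 ≈ 1473.3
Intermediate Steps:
Y(T) = 4 - (-2 + T)/(2*T) (Y(T) = 4 - (-2 + T)/(T + T) = 4 - (-2 + T)/(2*T))
(Y(-6)*(-13))*(-34) = ((7/2 + 1/(-6))*(-13))*(-34) = ((7/2 - ⅙)*(-13))*(-34) = ((10/3)*(-13))*(-34) = -130/3*(-34) = 4420/3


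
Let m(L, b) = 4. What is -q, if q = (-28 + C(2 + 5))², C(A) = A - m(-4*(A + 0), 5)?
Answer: -625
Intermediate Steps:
C(A) = -4 + A (C(A) = A - 1*4 = A - 4 = -4 + A)
q = 625 (q = (-28 + (-4 + (2 + 5)))² = (-28 + (-4 + 7))² = (-28 + 3)² = (-25)² = 625)
-q = -1*625 = -625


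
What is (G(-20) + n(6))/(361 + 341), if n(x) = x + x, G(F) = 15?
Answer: 1/26 ≈ 0.038462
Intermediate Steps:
n(x) = 2*x
(G(-20) + n(6))/(361 + 341) = (15 + 2*6)/(361 + 341) = (15 + 12)/702 = 27*(1/702) = 1/26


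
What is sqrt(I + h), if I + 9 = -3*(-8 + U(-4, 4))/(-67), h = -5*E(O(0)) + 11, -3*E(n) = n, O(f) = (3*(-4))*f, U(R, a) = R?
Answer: 7*sqrt(134)/67 ≈ 1.2094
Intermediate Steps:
O(f) = -12*f
E(n) = -n/3
h = 11 (h = -(-5)*(-12*0)/3 + 11 = -(-5)*0/3 + 11 = -5*0 + 11 = 0 + 11 = 11)
I = -639/67 (I = -9 - 3*(-8 - 4)/(-67) = -9 - 3*(-12)*(-1/67) = -9 + 36*(-1/67) = -9 - 36/67 = -639/67 ≈ -9.5373)
sqrt(I + h) = sqrt(-639/67 + 11) = sqrt(98/67) = 7*sqrt(134)/67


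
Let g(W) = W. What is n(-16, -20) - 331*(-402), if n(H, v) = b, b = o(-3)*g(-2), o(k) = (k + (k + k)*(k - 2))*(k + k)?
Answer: 133386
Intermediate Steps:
o(k) = 2*k*(k + 2*k*(-2 + k)) (o(k) = (k + (2*k)*(-2 + k))*(2*k) = (k + 2*k*(-2 + k))*(2*k) = 2*k*(k + 2*k*(-2 + k)))
b = 324 (b = ((-3)²*(-6 + 4*(-3)))*(-2) = (9*(-6 - 12))*(-2) = (9*(-18))*(-2) = -162*(-2) = 324)
n(H, v) = 324
n(-16, -20) - 331*(-402) = 324 - 331*(-402) = 324 + 133062 = 133386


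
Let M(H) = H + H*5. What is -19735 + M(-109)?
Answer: -20389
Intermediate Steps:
M(H) = 6*H (M(H) = H + 5*H = 6*H)
-19735 + M(-109) = -19735 + 6*(-109) = -19735 - 654 = -20389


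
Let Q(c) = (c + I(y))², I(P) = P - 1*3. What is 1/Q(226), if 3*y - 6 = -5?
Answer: 9/448900 ≈ 2.0049e-5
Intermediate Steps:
y = ⅓ (y = 2 + (⅓)*(-5) = 2 - 5/3 = ⅓ ≈ 0.33333)
I(P) = -3 + P (I(P) = P - 3 = -3 + P)
Q(c) = (-8/3 + c)² (Q(c) = (c + (-3 + ⅓))² = (c - 8/3)² = (-8/3 + c)²)
1/Q(226) = 1/((-8 + 3*226)²/9) = 1/((-8 + 678)²/9) = 1/((⅑)*670²) = 1/((⅑)*448900) = 1/(448900/9) = 9/448900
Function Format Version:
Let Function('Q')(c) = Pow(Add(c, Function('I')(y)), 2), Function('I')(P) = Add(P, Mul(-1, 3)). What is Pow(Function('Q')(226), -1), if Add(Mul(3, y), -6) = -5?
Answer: Rational(9, 448900) ≈ 2.0049e-5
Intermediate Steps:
y = Rational(1, 3) (y = Add(2, Mul(Rational(1, 3), -5)) = Add(2, Rational(-5, 3)) = Rational(1, 3) ≈ 0.33333)
Function('I')(P) = Add(-3, P) (Function('I')(P) = Add(P, -3) = Add(-3, P))
Function('Q')(c) = Pow(Add(Rational(-8, 3), c), 2) (Function('Q')(c) = Pow(Add(c, Add(-3, Rational(1, 3))), 2) = Pow(Add(c, Rational(-8, 3)), 2) = Pow(Add(Rational(-8, 3), c), 2))
Pow(Function('Q')(226), -1) = Pow(Mul(Rational(1, 9), Pow(Add(-8, Mul(3, 226)), 2)), -1) = Pow(Mul(Rational(1, 9), Pow(Add(-8, 678), 2)), -1) = Pow(Mul(Rational(1, 9), Pow(670, 2)), -1) = Pow(Mul(Rational(1, 9), 448900), -1) = Pow(Rational(448900, 9), -1) = Rational(9, 448900)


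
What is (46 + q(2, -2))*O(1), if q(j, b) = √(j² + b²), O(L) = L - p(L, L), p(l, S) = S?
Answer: 0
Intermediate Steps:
O(L) = 0 (O(L) = L - L = 0)
q(j, b) = √(b² + j²)
(46 + q(2, -2))*O(1) = (46 + √((-2)² + 2²))*0 = (46 + √(4 + 4))*0 = (46 + √8)*0 = (46 + 2*√2)*0 = 0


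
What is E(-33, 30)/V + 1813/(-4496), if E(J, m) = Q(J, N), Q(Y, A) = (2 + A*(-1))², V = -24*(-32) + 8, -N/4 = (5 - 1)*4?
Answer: 2272211/436112 ≈ 5.2102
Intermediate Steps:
N = -64 (N = -4*(5 - 1)*4 = -16*4 = -4*16 = -64)
V = 776 (V = 768 + 8 = 776)
Q(Y, A) = (2 - A)²
E(J, m) = 4356 (E(J, m) = (-2 - 64)² = (-66)² = 4356)
E(-33, 30)/V + 1813/(-4496) = 4356/776 + 1813/(-4496) = 4356*(1/776) + 1813*(-1/4496) = 1089/194 - 1813/4496 = 2272211/436112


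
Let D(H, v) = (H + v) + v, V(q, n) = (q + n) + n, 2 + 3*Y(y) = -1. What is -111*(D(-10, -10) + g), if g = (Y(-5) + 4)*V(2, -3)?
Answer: 4662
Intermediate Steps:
Y(y) = -1 (Y(y) = -⅔ + (⅓)*(-1) = -⅔ - ⅓ = -1)
V(q, n) = q + 2*n (V(q, n) = (n + q) + n = q + 2*n)
D(H, v) = H + 2*v
g = -12 (g = (-1 + 4)*(2 + 2*(-3)) = 3*(2 - 6) = 3*(-4) = -12)
-111*(D(-10, -10) + g) = -111*((-10 + 2*(-10)) - 12) = -111*((-10 - 20) - 12) = -111*(-30 - 12) = -111*(-42) = 4662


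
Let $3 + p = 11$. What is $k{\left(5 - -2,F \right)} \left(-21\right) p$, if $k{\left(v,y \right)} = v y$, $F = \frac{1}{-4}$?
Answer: $294$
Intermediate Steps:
$p = 8$ ($p = -3 + 11 = 8$)
$F = - \frac{1}{4} \approx -0.25$
$k{\left(5 - -2,F \right)} \left(-21\right) p = \left(5 - -2\right) \left(- \frac{1}{4}\right) \left(-21\right) 8 = \left(5 + 2\right) \left(- \frac{1}{4}\right) \left(-21\right) 8 = 7 \left(- \frac{1}{4}\right) \left(-21\right) 8 = \left(- \frac{7}{4}\right) \left(-21\right) 8 = \frac{147}{4} \cdot 8 = 294$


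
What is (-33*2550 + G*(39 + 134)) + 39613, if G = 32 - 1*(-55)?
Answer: -29486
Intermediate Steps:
G = 87 (G = 32 + 55 = 87)
(-33*2550 + G*(39 + 134)) + 39613 = (-33*2550 + 87*(39 + 134)) + 39613 = (-84150 + 87*173) + 39613 = (-84150 + 15051) + 39613 = -69099 + 39613 = -29486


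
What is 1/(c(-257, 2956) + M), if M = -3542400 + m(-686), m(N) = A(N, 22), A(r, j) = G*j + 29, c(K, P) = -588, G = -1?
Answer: -1/3542981 ≈ -2.8225e-7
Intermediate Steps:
A(r, j) = 29 - j (A(r, j) = -j + 29 = 29 - j)
m(N) = 7 (m(N) = 29 - 1*22 = 29 - 22 = 7)
M = -3542393 (M = -3542400 + 7 = -3542393)
1/(c(-257, 2956) + M) = 1/(-588 - 3542393) = 1/(-3542981) = -1/3542981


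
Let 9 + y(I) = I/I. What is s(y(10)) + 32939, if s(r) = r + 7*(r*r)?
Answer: 33379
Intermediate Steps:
y(I) = -8 (y(I) = -9 + I/I = -9 + 1 = -8)
s(r) = r + 7*r²
s(y(10)) + 32939 = -8*(1 + 7*(-8)) + 32939 = -8*(1 - 56) + 32939 = -8*(-55) + 32939 = 440 + 32939 = 33379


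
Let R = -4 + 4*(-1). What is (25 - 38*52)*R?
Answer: 15608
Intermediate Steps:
R = -8 (R = -4 - 4 = -8)
(25 - 38*52)*R = (25 - 38*52)*(-8) = (25 - 1976)*(-8) = -1951*(-8) = 15608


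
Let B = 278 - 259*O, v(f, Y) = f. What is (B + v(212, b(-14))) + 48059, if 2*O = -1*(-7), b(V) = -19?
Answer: 95285/2 ≈ 47643.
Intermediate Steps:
O = 7/2 (O = (-1*(-7))/2 = (1/2)*7 = 7/2 ≈ 3.5000)
B = -1257/2 (B = 278 - 259*7/2 = 278 - 1813/2 = -1257/2 ≈ -628.50)
(B + v(212, b(-14))) + 48059 = (-1257/2 + 212) + 48059 = -833/2 + 48059 = 95285/2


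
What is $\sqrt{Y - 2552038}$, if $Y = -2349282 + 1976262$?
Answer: $i \sqrt{2925058} \approx 1710.3 i$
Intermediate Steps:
$Y = -373020$
$\sqrt{Y - 2552038} = \sqrt{-373020 - 2552038} = \sqrt{-2925058} = i \sqrt{2925058}$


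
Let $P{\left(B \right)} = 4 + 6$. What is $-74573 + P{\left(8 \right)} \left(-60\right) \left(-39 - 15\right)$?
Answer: $-42173$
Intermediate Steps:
$P{\left(B \right)} = 10$
$-74573 + P{\left(8 \right)} \left(-60\right) \left(-39 - 15\right) = -74573 + 10 \left(-60\right) \left(-39 - 15\right) = -74573 - 600 \left(-39 - 15\right) = -74573 - -32400 = -74573 + 32400 = -42173$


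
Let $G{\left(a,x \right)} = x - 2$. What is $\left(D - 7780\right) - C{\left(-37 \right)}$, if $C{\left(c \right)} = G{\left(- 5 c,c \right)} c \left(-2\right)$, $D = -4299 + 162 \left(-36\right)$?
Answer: $-15025$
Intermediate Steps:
$G{\left(a,x \right)} = -2 + x$ ($G{\left(a,x \right)} = x - 2 = -2 + x$)
$D = -10131$ ($D = -4299 - 5832 = -10131$)
$C{\left(c \right)} = - 2 c \left(-2 + c\right)$ ($C{\left(c \right)} = \left(-2 + c\right) c \left(-2\right) = c \left(-2 + c\right) \left(-2\right) = - 2 c \left(-2 + c\right)$)
$\left(D - 7780\right) - C{\left(-37 \right)} = \left(-10131 - 7780\right) - 2 \left(-37\right) \left(2 - -37\right) = -17911 - 2 \left(-37\right) \left(2 + 37\right) = -17911 - 2 \left(-37\right) 39 = -17911 - -2886 = -17911 + 2886 = -15025$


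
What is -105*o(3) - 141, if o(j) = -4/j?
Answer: -1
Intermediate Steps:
-105*o(3) - 141 = -105*(-4/3) - 141 = -105*(-4*⅓) - 141 = -105*(-4)/3 - 141 = -35*(-4) - 141 = 140 - 141 = -1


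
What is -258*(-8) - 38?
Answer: 2026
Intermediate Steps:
-258*(-8) - 38 = -43*(-48) - 38 = 2064 - 38 = 2026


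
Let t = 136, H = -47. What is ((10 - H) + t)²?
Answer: 37249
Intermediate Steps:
((10 - H) + t)² = ((10 - 1*(-47)) + 136)² = ((10 + 47) + 136)² = (57 + 136)² = 193² = 37249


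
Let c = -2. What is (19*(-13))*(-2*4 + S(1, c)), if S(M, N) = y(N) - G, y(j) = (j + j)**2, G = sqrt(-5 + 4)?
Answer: -1976 + 247*I ≈ -1976.0 + 247.0*I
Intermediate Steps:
G = I (G = sqrt(-1) = I ≈ 1.0*I)
y(j) = 4*j**2 (y(j) = (2*j)**2 = 4*j**2)
S(M, N) = -I + 4*N**2 (S(M, N) = 4*N**2 - I = -I + 4*N**2)
(19*(-13))*(-2*4 + S(1, c)) = (19*(-13))*(-2*4 + (-I + 4*(-2)**2)) = -247*(-8 + (-I + 4*4)) = -247*(-8 + (-I + 16)) = -247*(-8 + (16 - I)) = -247*(8 - I) = -1976 + 247*I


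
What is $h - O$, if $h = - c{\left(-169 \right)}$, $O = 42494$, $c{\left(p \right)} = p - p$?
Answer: $-42494$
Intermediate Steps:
$c{\left(p \right)} = 0$
$h = 0$ ($h = \left(-1\right) 0 = 0$)
$h - O = 0 - 42494 = -42494$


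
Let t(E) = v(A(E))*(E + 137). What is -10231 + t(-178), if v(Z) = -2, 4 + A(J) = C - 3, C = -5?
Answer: -10149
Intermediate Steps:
A(J) = -12 (A(J) = -4 + (-5 - 3) = -4 - 8 = -12)
t(E) = -274 - 2*E (t(E) = -2*(E + 137) = -2*(137 + E) = -274 - 2*E)
-10231 + t(-178) = -10231 + (-274 - 2*(-178)) = -10231 + (-274 + 356) = -10231 + 82 = -10149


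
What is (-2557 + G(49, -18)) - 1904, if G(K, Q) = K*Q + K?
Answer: -5294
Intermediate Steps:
G(K, Q) = K + K*Q
(-2557 + G(49, -18)) - 1904 = (-2557 + 49*(1 - 18)) - 1904 = (-2557 + 49*(-17)) - 1904 = (-2557 - 833) - 1904 = -3390 - 1904 = -5294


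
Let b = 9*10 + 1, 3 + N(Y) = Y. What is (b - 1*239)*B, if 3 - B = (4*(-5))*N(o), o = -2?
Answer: 14356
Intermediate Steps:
N(Y) = -3 + Y
b = 91 (b = 90 + 1 = 91)
B = -97 (B = 3 - 4*(-5)*(-3 - 2) = 3 - (-20)*(-5) = 3 - 1*100 = 3 - 100 = -97)
(b - 1*239)*B = (91 - 1*239)*(-97) = (91 - 239)*(-97) = -148*(-97) = 14356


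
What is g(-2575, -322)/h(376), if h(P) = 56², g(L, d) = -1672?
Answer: -209/392 ≈ -0.53316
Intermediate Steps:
h(P) = 3136
g(-2575, -322)/h(376) = -1672/3136 = -1672*1/3136 = -209/392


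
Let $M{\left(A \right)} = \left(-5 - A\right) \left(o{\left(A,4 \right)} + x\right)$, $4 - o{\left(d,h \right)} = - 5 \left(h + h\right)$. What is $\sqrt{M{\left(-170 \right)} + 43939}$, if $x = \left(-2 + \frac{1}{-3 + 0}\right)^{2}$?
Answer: $\frac{2 \sqrt{117219}}{3} \approx 228.25$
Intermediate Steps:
$x = \frac{49}{9}$ ($x = \left(-2 + \frac{1}{-3}\right)^{2} = \left(-2 - \frac{1}{3}\right)^{2} = \left(- \frac{7}{3}\right)^{2} = \frac{49}{9} \approx 5.4444$)
$o{\left(d,h \right)} = 4 + 10 h$ ($o{\left(d,h \right)} = 4 - - 5 \left(h + h\right) = 4 - - 5 \cdot 2 h = 4 - - 10 h = 4 + 10 h$)
$M{\left(A \right)} = - \frac{2225}{9} - \frac{445 A}{9}$ ($M{\left(A \right)} = \left(-5 - A\right) \left(\left(4 + 10 \cdot 4\right) + \frac{49}{9}\right) = \left(-5 - A\right) \left(\left(4 + 40\right) + \frac{49}{9}\right) = \left(-5 - A\right) \left(44 + \frac{49}{9}\right) = \left(-5 - A\right) \frac{445}{9} = - \frac{2225}{9} - \frac{445 A}{9}$)
$\sqrt{M{\left(-170 \right)} + 43939} = \sqrt{\left(- \frac{2225}{9} - - \frac{75650}{9}\right) + 43939} = \sqrt{\left(- \frac{2225}{9} + \frac{75650}{9}\right) + 43939} = \sqrt{\frac{24475}{3} + 43939} = \sqrt{\frac{156292}{3}} = \frac{2 \sqrt{117219}}{3}$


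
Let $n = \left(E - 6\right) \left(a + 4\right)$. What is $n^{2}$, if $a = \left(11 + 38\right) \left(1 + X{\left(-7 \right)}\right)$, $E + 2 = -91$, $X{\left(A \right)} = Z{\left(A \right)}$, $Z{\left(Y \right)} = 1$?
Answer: $101969604$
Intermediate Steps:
$X{\left(A \right)} = 1$
$E = -93$ ($E = -2 - 91 = -93$)
$a = 98$ ($a = \left(11 + 38\right) \left(1 + 1\right) = 49 \cdot 2 = 98$)
$n = -10098$ ($n = \left(-93 - 6\right) \left(98 + 4\right) = \left(-99\right) 102 = -10098$)
$n^{2} = \left(-10098\right)^{2} = 101969604$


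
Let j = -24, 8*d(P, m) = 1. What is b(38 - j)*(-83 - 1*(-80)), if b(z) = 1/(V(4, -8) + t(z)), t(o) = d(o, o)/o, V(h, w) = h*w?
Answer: 1488/15871 ≈ 0.093756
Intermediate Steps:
d(P, m) = ⅛ (d(P, m) = (⅛)*1 = ⅛)
t(o) = 1/(8*o)
b(z) = 1/(-32 + 1/(8*z)) (b(z) = 1/(4*(-8) + 1/(8*z)) = 1/(-32 + 1/(8*z)))
b(38 - j)*(-83 - 1*(-80)) = (-8*(38 - 1*(-24))/(-1 + 256*(38 - 1*(-24))))*(-83 - 1*(-80)) = (-8*(38 + 24)/(-1 + 256*(38 + 24)))*(-83 + 80) = -8*62/(-1 + 256*62)*(-3) = -8*62/(-1 + 15872)*(-3) = -8*62/15871*(-3) = -8*62*1/15871*(-3) = -496/15871*(-3) = 1488/15871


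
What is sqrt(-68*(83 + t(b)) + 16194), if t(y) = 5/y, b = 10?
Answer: 2*sqrt(2629) ≈ 102.55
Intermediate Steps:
sqrt(-68*(83 + t(b)) + 16194) = sqrt(-68*(83 + 5/10) + 16194) = sqrt(-68*(83 + 5*(1/10)) + 16194) = sqrt(-68*(83 + 1/2) + 16194) = sqrt(-68*167/2 + 16194) = sqrt(-5678 + 16194) = sqrt(10516) = 2*sqrt(2629)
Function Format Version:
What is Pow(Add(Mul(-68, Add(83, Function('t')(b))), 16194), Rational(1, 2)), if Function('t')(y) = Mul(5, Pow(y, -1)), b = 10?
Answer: Mul(2, Pow(2629, Rational(1, 2))) ≈ 102.55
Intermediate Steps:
Pow(Add(Mul(-68, Add(83, Function('t')(b))), 16194), Rational(1, 2)) = Pow(Add(Mul(-68, Add(83, Mul(5, Pow(10, -1)))), 16194), Rational(1, 2)) = Pow(Add(Mul(-68, Add(83, Mul(5, Rational(1, 10)))), 16194), Rational(1, 2)) = Pow(Add(Mul(-68, Add(83, Rational(1, 2))), 16194), Rational(1, 2)) = Pow(Add(Mul(-68, Rational(167, 2)), 16194), Rational(1, 2)) = Pow(Add(-5678, 16194), Rational(1, 2)) = Pow(10516, Rational(1, 2)) = Mul(2, Pow(2629, Rational(1, 2)))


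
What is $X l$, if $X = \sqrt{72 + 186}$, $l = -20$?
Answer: $- 20 \sqrt{258} \approx -321.25$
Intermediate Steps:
$X = \sqrt{258} \approx 16.062$
$X l = \sqrt{258} \left(-20\right) = - 20 \sqrt{258}$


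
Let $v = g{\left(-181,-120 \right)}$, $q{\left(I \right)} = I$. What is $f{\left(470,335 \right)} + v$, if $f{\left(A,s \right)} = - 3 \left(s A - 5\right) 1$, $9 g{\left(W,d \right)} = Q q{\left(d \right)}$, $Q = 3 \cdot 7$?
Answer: $-472615$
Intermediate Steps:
$Q = 21$
$g{\left(W,d \right)} = \frac{7 d}{3}$ ($g{\left(W,d \right)} = \frac{21 d}{9} = \frac{7 d}{3}$)
$f{\left(A,s \right)} = 15 - 3 A s$ ($f{\left(A,s \right)} = - 3 \left(A s - 5\right) 1 = - 3 \left(-5 + A s\right) 1 = \left(15 - 3 A s\right) 1 = 15 - 3 A s$)
$v = -280$ ($v = \frac{7}{3} \left(-120\right) = -280$)
$f{\left(470,335 \right)} + v = \left(15 - 1410 \cdot 335\right) - 280 = \left(15 - 472350\right) - 280 = -472335 - 280 = -472615$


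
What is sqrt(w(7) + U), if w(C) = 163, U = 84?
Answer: sqrt(247) ≈ 15.716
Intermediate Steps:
sqrt(w(7) + U) = sqrt(163 + 84) = sqrt(247)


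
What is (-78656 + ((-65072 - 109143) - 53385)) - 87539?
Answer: -393795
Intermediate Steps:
(-78656 + ((-65072 - 109143) - 53385)) - 87539 = (-78656 + (-174215 - 53385)) - 87539 = (-78656 - 227600) - 87539 = -306256 - 87539 = -393795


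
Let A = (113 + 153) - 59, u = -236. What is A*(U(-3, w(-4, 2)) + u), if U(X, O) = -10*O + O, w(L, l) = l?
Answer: -52578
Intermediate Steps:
U(X, O) = -9*O
A = 207 (A = 266 - 59 = 207)
A*(U(-3, w(-4, 2)) + u) = 207*(-9*2 - 236) = 207*(-18 - 236) = 207*(-254) = -52578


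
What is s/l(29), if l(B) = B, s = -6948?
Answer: -6948/29 ≈ -239.59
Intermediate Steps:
s/l(29) = -6948/29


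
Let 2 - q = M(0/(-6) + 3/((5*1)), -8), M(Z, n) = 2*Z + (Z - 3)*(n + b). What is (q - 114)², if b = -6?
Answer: 538756/25 ≈ 21550.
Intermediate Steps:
M(Z, n) = 2*Z + (-6 + n)*(-3 + Z) (M(Z, n) = 2*Z + (Z - 3)*(n - 6) = 2*Z + (-3 + Z)*(-6 + n) = 2*Z + (-6 + n)*(-3 + Z))
q = -164/5 (q = 2 - (18 - 4*(0/(-6) + 3/((5*1))) - 3*(-8) + (0/(-6) + 3/((5*1)))*(-8)) = 2 - (18 - 4*(0*(-⅙) + 3/5) + 24 + (0*(-⅙) + 3/5)*(-8)) = 2 - (18 - 4*(0 + 3*(⅕)) + 24 + (0 + 3*(⅕))*(-8)) = 2 - (18 - 4*(0 + ⅗) + 24 + (0 + ⅗)*(-8)) = 2 - (18 - 4*⅗ + 24 + (⅗)*(-8)) = 2 - (18 - 12/5 + 24 - 24/5) = 2 - 1*174/5 = 2 - 174/5 = -164/5 ≈ -32.800)
(q - 114)² = (-164/5 - 114)² = (-734/5)² = 538756/25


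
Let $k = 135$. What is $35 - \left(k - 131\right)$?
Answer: $31$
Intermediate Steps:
$35 - \left(k - 131\right) = 35 - \left(135 - 131\right) = 35 - 4 = 31$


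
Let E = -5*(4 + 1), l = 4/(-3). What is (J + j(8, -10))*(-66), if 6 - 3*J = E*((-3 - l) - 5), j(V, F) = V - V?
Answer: 10604/3 ≈ 3534.7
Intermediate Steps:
l = -4/3 (l = 4*(-⅓) = -4/3 ≈ -1.3333)
j(V, F) = 0
E = -25 (E = -5*5 = -25)
J = -482/9 (J = 2 - (-25)*((-3 - 1*(-4/3)) - 5)/3 = 2 - (-25)*((-3 + 4/3) - 5)/3 = 2 - (-25)*(-5/3 - 5)/3 = 2 - (-25)*(-20)/(3*3) = 2 - ⅓*500/3 = 2 - 500/9 = -482/9 ≈ -53.556)
(J + j(8, -10))*(-66) = (-482/9 + 0)*(-66) = -482/9*(-66) = 10604/3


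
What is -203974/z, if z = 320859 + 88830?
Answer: -203974/409689 ≈ -0.49788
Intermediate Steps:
z = 409689
-203974/z = -203974/409689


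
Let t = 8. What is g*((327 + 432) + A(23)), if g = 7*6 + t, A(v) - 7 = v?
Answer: 39450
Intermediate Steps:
A(v) = 7 + v
g = 50 (g = 7*6 + 8 = 42 + 8 = 50)
g*((327 + 432) + A(23)) = 50*((327 + 432) + (7 + 23)) = 50*(759 + 30) = 50*789 = 39450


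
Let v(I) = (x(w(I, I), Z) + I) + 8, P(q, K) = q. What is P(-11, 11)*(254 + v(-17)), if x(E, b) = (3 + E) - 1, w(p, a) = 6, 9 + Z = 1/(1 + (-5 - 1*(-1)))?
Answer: -2783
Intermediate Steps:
Z = -28/3 (Z = -9 + 1/(1 + (-5 - 1*(-1))) = -9 + 1/(1 + (-5 + 1)) = -9 + 1/(1 - 4) = -9 + 1/(-3) = -9 - 1/3 = -28/3 ≈ -9.3333)
x(E, b) = 2 + E
v(I) = 16 + I (v(I) = ((2 + 6) + I) + 8 = (8 + I) + 8 = 16 + I)
P(-11, 11)*(254 + v(-17)) = -11*(254 + (16 - 17)) = -11*(254 - 1) = -11*253 = -2783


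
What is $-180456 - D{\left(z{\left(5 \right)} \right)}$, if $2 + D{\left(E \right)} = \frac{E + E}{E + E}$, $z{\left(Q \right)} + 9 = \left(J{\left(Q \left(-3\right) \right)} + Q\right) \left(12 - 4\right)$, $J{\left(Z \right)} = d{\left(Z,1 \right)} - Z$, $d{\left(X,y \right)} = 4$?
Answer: $-180455$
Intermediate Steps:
$J{\left(Z \right)} = 4 - Z$
$z{\left(Q \right)} = 23 + 32 Q$ ($z{\left(Q \right)} = -9 + \left(\left(4 - Q \left(-3\right)\right) + Q\right) \left(12 - 4\right) = -9 + \left(\left(4 - - 3 Q\right) + Q\right) 8 = -9 + \left(\left(4 + 3 Q\right) + Q\right) 8 = -9 + \left(4 + 4 Q\right) 8 = -9 + \left(32 + 32 Q\right) = 23 + 32 Q$)
$D{\left(E \right)} = -1$ ($D{\left(E \right)} = -2 + \frac{E + E}{E + E} = -2 + \frac{2 E}{2 E} = -2 + 2 E \frac{1}{2 E} = -2 + 1 = -1$)
$-180456 - D{\left(z{\left(5 \right)} \right)} = -180456 - -1 = -180456 + 1 = -180455$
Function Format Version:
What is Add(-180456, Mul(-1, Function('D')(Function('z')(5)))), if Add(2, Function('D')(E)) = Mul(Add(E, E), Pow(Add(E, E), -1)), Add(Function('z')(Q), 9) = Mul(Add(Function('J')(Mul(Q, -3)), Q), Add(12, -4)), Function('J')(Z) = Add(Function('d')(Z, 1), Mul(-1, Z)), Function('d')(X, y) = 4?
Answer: -180455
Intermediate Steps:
Function('J')(Z) = Add(4, Mul(-1, Z))
Function('z')(Q) = Add(23, Mul(32, Q)) (Function('z')(Q) = Add(-9, Mul(Add(Add(4, Mul(-1, Mul(Q, -3))), Q), Add(12, -4))) = Add(-9, Mul(Add(Add(4, Mul(-1, Mul(-3, Q))), Q), 8)) = Add(-9, Mul(Add(Add(4, Mul(3, Q)), Q), 8)) = Add(-9, Mul(Add(4, Mul(4, Q)), 8)) = Add(-9, Add(32, Mul(32, Q))) = Add(23, Mul(32, Q)))
Function('D')(E) = -1 (Function('D')(E) = Add(-2, Mul(Add(E, E), Pow(Add(E, E), -1))) = Add(-2, Mul(Mul(2, E), Pow(Mul(2, E), -1))) = Add(-2, Mul(Mul(2, E), Mul(Rational(1, 2), Pow(E, -1)))) = Add(-2, 1) = -1)
Add(-180456, Mul(-1, Function('D')(Function('z')(5)))) = Add(-180456, Mul(-1, -1)) = Add(-180456, 1) = -180455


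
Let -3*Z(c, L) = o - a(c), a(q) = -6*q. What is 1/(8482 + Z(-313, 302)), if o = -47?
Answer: 3/27371 ≈ 0.00010961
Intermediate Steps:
Z(c, L) = 47/3 - 2*c (Z(c, L) = -(-47 - (-6)*c)/3 = -(-47 + 6*c)/3 = 47/3 - 2*c)
1/(8482 + Z(-313, 302)) = 1/(8482 + (47/3 - 2*(-313))) = 1/(8482 + (47/3 + 626)) = 1/(8482 + 1925/3) = 1/(27371/3) = 3/27371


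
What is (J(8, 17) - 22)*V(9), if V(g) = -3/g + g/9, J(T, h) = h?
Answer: -10/3 ≈ -3.3333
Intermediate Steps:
V(g) = -3/g + g/9 (V(g) = -3/g + g*(⅑) = -3/g + g/9)
(J(8, 17) - 22)*V(9) = (17 - 22)*(-3/9 + (⅑)*9) = -5*(-3*⅑ + 1) = -5*(-⅓ + 1) = -5*⅔ = -10/3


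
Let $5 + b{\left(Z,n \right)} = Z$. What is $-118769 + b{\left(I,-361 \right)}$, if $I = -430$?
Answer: $-119204$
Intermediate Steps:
$b{\left(Z,n \right)} = -5 + Z$
$-118769 + b{\left(I,-361 \right)} = -118769 - 435 = -119204$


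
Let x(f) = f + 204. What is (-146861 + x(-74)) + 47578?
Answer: -99153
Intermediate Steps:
x(f) = 204 + f
(-146861 + x(-74)) + 47578 = (-146861 + (204 - 74)) + 47578 = (-146861 + 130) + 47578 = -146731 + 47578 = -99153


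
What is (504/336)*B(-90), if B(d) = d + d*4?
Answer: -675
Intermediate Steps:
B(d) = 5*d (B(d) = d + 4*d = 5*d)
(504/336)*B(-90) = (504/336)*(5*(-90)) = (504*(1/336))*(-450) = (3/2)*(-450) = -675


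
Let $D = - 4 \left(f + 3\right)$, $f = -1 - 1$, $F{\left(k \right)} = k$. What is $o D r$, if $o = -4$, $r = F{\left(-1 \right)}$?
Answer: $-16$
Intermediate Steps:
$f = -2$ ($f = -1 - 1 = -2$)
$D = -4$ ($D = - 4 \left(-2 + 3\right) = \left(-4\right) 1 = -4$)
$r = -1$
$o D r = \left(-4\right) \left(-4\right) \left(-1\right) = 16 \left(-1\right) = -16$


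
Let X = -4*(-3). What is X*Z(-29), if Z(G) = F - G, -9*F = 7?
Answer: 1016/3 ≈ 338.67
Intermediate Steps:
F = -7/9 (F = -⅑*7 = -7/9 ≈ -0.77778)
X = 12
Z(G) = -7/9 - G
X*Z(-29) = 12*(-7/9 - 1*(-29)) = 12*(-7/9 + 29) = 12*(254/9) = 1016/3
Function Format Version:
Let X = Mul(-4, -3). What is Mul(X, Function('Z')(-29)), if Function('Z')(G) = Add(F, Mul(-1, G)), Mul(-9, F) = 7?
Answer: Rational(1016, 3) ≈ 338.67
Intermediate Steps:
F = Rational(-7, 9) (F = Mul(Rational(-1, 9), 7) = Rational(-7, 9) ≈ -0.77778)
X = 12
Function('Z')(G) = Add(Rational(-7, 9), Mul(-1, G))
Mul(X, Function('Z')(-29)) = Mul(12, Add(Rational(-7, 9), Mul(-1, -29))) = Mul(12, Add(Rational(-7, 9), 29)) = Mul(12, Rational(254, 9)) = Rational(1016, 3)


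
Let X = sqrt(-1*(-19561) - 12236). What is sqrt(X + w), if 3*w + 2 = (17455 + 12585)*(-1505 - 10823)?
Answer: sqrt(-123444374 + 5*sqrt(293)) ≈ 11111.0*I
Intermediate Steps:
X = 5*sqrt(293) (X = sqrt(19561 - 12236) = sqrt(7325) = 5*sqrt(293) ≈ 85.586)
w = -123444374 (w = -2/3 + ((17455 + 12585)*(-1505 - 10823))/3 = -2/3 + (30040*(-12328))/3 = -2/3 + (1/3)*(-370333120) = -2/3 - 370333120/3 = -123444374)
sqrt(X + w) = sqrt(5*sqrt(293) - 123444374) = sqrt(-123444374 + 5*sqrt(293))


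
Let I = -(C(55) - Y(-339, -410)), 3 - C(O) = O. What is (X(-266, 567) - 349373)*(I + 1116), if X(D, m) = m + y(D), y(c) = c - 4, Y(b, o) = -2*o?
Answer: -693963088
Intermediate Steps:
C(O) = 3 - O
y(c) = -4 + c
I = 872 (I = -((3 - 1*55) - (-2)*(-410)) = -((3 - 55) - 1*820) = -(-52 - 820) = -1*(-872) = 872)
X(D, m) = -4 + D + m (X(D, m) = m + (-4 + D) = -4 + D + m)
(X(-266, 567) - 349373)*(I + 1116) = ((-4 - 266 + 567) - 349373)*(872 + 1116) = (297 - 349373)*1988 = -349076*1988 = -693963088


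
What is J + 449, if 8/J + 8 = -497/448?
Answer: 261255/583 ≈ 448.12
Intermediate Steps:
J = -512/583 (J = 8/(-8 - 497/448) = 8/(-8 - 497*1/448) = 8/(-8 - 71/64) = 8/(-583/64) = 8*(-64/583) = -512/583 ≈ -0.87822)
J + 449 = -512/583 + 449 = 261255/583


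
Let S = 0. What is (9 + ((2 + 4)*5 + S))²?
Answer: 1521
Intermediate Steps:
(9 + ((2 + 4)*5 + S))² = (9 + ((2 + 4)*5 + 0))² = (9 + (6*5 + 0))² = (9 + (30 + 0))² = (9 + 30)² = 39² = 1521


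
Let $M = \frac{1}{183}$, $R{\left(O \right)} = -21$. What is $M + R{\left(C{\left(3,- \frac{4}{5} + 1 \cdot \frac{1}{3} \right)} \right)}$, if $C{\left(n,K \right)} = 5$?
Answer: $- \frac{3842}{183} \approx -20.995$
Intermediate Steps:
$M = \frac{1}{183} \approx 0.0054645$
$M + R{\left(C{\left(3,- \frac{4}{5} + 1 \cdot \frac{1}{3} \right)} \right)} = \frac{1}{183} - 21 = - \frac{3842}{183}$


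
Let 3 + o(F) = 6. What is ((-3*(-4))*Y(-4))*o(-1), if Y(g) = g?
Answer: -144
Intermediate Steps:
o(F) = 3 (o(F) = -3 + 6 = 3)
((-3*(-4))*Y(-4))*o(-1) = (-3*(-4)*(-4))*3 = (12*(-4))*3 = -48*3 = -144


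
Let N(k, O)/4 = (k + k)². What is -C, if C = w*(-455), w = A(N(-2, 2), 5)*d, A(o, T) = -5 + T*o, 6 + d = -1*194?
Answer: -28665000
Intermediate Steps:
N(k, O) = 16*k² (N(k, O) = 4*(k + k)² = 4*(2*k)² = 4*(4*k²) = 16*k²)
d = -200 (d = -6 - 1*194 = -6 - 194 = -200)
w = -63000 (w = (-5 + 5*(16*(-2)²))*(-200) = (-5 + 5*(16*4))*(-200) = (-5 + 5*64)*(-200) = (-5 + 320)*(-200) = 315*(-200) = -63000)
C = 28665000 (C = -63000*(-455) = 28665000)
-C = -1*28665000 = -28665000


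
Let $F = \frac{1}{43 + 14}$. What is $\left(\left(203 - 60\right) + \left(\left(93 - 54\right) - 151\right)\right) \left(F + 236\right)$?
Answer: $\frac{417043}{57} \approx 7316.5$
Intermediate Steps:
$F = \frac{1}{57} \approx 0.017544$
$\left(\left(203 - 60\right) + \left(\left(93 - 54\right) - 151\right)\right) \left(F + 236\right) = \left(\left(203 - 60\right) + \left(\left(93 - 54\right) - 151\right)\right) \left(\frac{1}{57} + 236\right) = \left(\left(203 - 60\right) + \left(39 - 151\right)\right) \frac{13453}{57} = \left(143 - 112\right) \frac{13453}{57} = 31 \cdot \frac{13453}{57} = \frac{417043}{57}$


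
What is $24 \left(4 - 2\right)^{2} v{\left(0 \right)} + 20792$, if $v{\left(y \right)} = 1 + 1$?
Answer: $20984$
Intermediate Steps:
$v{\left(y \right)} = 2$
$24 \left(4 - 2\right)^{2} v{\left(0 \right)} + 20792 = 24 \left(4 - 2\right)^{2} \cdot 2 + 20792 = 24 \cdot 2^{2} \cdot 2 + 20792 = 24 \cdot 4 \cdot 2 + 20792 = 96 \cdot 2 + 20792 = 192 + 20792 = 20984$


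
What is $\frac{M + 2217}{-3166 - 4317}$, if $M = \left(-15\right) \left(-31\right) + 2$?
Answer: $- \frac{2684}{7483} \approx -0.35868$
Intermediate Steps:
$M = 467$ ($M = 465 + 2 = 467$)
$\frac{M + 2217}{-3166 - 4317} = \frac{467 + 2217}{-3166 - 4317} = \frac{2684}{-7483} = 2684 \left(- \frac{1}{7483}\right) = - \frac{2684}{7483}$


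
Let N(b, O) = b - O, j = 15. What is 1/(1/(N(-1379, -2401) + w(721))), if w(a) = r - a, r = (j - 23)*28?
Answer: 77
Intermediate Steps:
r = -224 (r = (15 - 23)*28 = -8*28 = -224)
w(a) = -224 - a
1/(1/(N(-1379, -2401) + w(721))) = 1/(1/((-1379 - 1*(-2401)) + (-224 - 1*721))) = 1/(1/((-1379 + 2401) + (-224 - 721))) = 1/(1/(1022 - 945)) = 1/(1/77) = 77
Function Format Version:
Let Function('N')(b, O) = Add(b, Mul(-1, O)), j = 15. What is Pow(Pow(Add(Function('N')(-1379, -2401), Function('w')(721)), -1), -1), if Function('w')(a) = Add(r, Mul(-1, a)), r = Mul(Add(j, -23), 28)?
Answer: 77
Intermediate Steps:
r = -224 (r = Mul(Add(15, -23), 28) = Mul(-8, 28) = -224)
Function('w')(a) = Add(-224, Mul(-1, a))
Pow(Pow(Add(Function('N')(-1379, -2401), Function('w')(721)), -1), -1) = Pow(Pow(Add(Add(-1379, Mul(-1, -2401)), Add(-224, Mul(-1, 721))), -1), -1) = Pow(Pow(Add(Add(-1379, 2401), Add(-224, -721)), -1), -1) = Pow(Pow(Add(1022, -945), -1), -1) = Pow(Pow(77, -1), -1) = Pow(Rational(1, 77), -1) = 77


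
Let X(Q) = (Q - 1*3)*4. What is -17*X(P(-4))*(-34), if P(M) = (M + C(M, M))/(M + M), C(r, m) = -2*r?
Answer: -8092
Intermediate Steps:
P(M) = -½ (P(M) = (M - 2*M)/(M + M) = (-M)/((2*M)) = (-M)*(1/(2*M)) = -½)
X(Q) = -12 + 4*Q (X(Q) = (Q - 3)*4 = (-3 + Q)*4 = -12 + 4*Q)
-17*X(P(-4))*(-34) = -17*(-12 + 4*(-½))*(-34) = -17*(-12 - 2)*(-34) = -17*(-14)*(-34) = 238*(-34) = -8092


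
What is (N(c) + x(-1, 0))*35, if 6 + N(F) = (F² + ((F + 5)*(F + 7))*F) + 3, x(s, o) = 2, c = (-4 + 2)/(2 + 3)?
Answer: -11361/25 ≈ -454.44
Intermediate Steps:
c = -⅖ (c = -2/5 = -2*⅕ = -⅖ ≈ -0.40000)
N(F) = -3 + F² + F*(5 + F)*(7 + F) (N(F) = -6 + ((F² + ((F + 5)*(F + 7))*F) + 3) = -6 + ((F² + ((5 + F)*(7 + F))*F) + 3) = -6 + ((F² + F*(5 + F)*(7 + F)) + 3) = -6 + (3 + F² + F*(5 + F)*(7 + F)) = -3 + F² + F*(5 + F)*(7 + F))
(N(c) + x(-1, 0))*35 = ((-3 + (-⅖)³ + 13*(-⅖)² + 35*(-⅖)) + 2)*35 = ((-3 - 8/125 + 13*(4/25) - 14) + 2)*35 = ((-3 - 8/125 + 52/25 - 14) + 2)*35 = (-1873/125 + 2)*35 = -1623/125*35 = -11361/25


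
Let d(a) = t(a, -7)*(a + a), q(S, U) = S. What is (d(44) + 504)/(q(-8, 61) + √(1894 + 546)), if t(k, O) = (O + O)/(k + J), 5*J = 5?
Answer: 21448/13365 + 5362*√610/13365 ≈ 11.514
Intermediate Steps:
J = 1 (J = (⅕)*5 = 1)
t(k, O) = 2*O/(1 + k) (t(k, O) = (O + O)/(k + 1) = (2*O)/(1 + k) = 2*O/(1 + k))
d(a) = -28*a/(1 + a) (d(a) = (2*(-7)/(1 + a))*(a + a) = (-14/(1 + a))*(2*a) = -28*a/(1 + a))
(d(44) + 504)/(q(-8, 61) + √(1894 + 546)) = (-28*44/(1 + 44) + 504)/(-8 + √(1894 + 546)) = (-28*44/45 + 504)/(-8 + √2440) = (-28*44*1/45 + 504)/(-8 + 2*√610) = (-1232/45 + 504)/(-8 + 2*√610) = 21448/(45*(-8 + 2*√610))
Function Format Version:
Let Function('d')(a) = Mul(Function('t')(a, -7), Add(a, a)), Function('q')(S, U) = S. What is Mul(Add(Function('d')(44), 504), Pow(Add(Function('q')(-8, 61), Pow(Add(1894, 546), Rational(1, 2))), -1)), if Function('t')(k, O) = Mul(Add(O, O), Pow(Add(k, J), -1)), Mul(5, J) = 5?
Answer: Add(Rational(21448, 13365), Mul(Rational(5362, 13365), Pow(610, Rational(1, 2)))) ≈ 11.514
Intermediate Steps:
J = 1 (J = Mul(Rational(1, 5), 5) = 1)
Function('t')(k, O) = Mul(2, O, Pow(Add(1, k), -1)) (Function('t')(k, O) = Mul(Add(O, O), Pow(Add(k, 1), -1)) = Mul(Mul(2, O), Pow(Add(1, k), -1)) = Mul(2, O, Pow(Add(1, k), -1)))
Function('d')(a) = Mul(-28, a, Pow(Add(1, a), -1)) (Function('d')(a) = Mul(Mul(2, -7, Pow(Add(1, a), -1)), Add(a, a)) = Mul(Mul(-14, Pow(Add(1, a), -1)), Mul(2, a)) = Mul(-28, a, Pow(Add(1, a), -1)))
Mul(Add(Function('d')(44), 504), Pow(Add(Function('q')(-8, 61), Pow(Add(1894, 546), Rational(1, 2))), -1)) = Mul(Add(Mul(-28, 44, Pow(Add(1, 44), -1)), 504), Pow(Add(-8, Pow(Add(1894, 546), Rational(1, 2))), -1)) = Mul(Add(Mul(-28, 44, Pow(45, -1)), 504), Pow(Add(-8, Pow(2440, Rational(1, 2))), -1)) = Mul(Add(Mul(-28, 44, Rational(1, 45)), 504), Pow(Add(-8, Mul(2, Pow(610, Rational(1, 2)))), -1)) = Mul(Add(Rational(-1232, 45), 504), Pow(Add(-8, Mul(2, Pow(610, Rational(1, 2)))), -1)) = Mul(Rational(21448, 45), Pow(Add(-8, Mul(2, Pow(610, Rational(1, 2)))), -1))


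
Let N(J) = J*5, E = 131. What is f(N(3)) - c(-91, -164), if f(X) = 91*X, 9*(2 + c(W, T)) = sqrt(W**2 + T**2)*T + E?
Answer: 12172/9 + 164*sqrt(35177)/9 ≈ 4770.1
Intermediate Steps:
N(J) = 5*J
c(W, T) = 113/9 + T*sqrt(T**2 + W**2)/9 (c(W, T) = -2 + (sqrt(W**2 + T**2)*T + 131)/9 = -2 + (sqrt(T**2 + W**2)*T + 131)/9 = -2 + (T*sqrt(T**2 + W**2) + 131)/9 = -2 + (131 + T*sqrt(T**2 + W**2))/9 = -2 + (131/9 + T*sqrt(T**2 + W**2)/9) = 113/9 + T*sqrt(T**2 + W**2)/9)
f(N(3)) - c(-91, -164) = 91*(5*3) - (113/9 + (1/9)*(-164)*sqrt((-164)**2 + (-91)**2)) = 91*15 - (113/9 + (1/9)*(-164)*sqrt(26896 + 8281)) = 1365 - (113/9 + (1/9)*(-164)*sqrt(35177)) = 1365 - (113/9 - 164*sqrt(35177)/9) = 1365 + (-113/9 + 164*sqrt(35177)/9) = 12172/9 + 164*sqrt(35177)/9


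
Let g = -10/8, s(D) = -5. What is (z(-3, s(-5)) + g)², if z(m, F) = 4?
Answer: 121/16 ≈ 7.5625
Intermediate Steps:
g = -5/4 (g = -10/8 = -1*5/4 = -5/4 ≈ -1.2500)
(z(-3, s(-5)) + g)² = (4 - 5/4)² = (11/4)² = 121/16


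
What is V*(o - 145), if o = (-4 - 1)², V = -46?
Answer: 5520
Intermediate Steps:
o = 25 (o = (-5)² = 25)
V*(o - 145) = -46*(25 - 145) = -46*(-120) = 5520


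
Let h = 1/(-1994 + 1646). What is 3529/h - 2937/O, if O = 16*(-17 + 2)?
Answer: -98246381/80 ≈ -1.2281e+6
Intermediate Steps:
O = -240 (O = 16*(-15) = -240)
h = -1/348 (h = 1/(-348) = -1/348 ≈ -0.0028736)
3529/h - 2937/O = 3529/(-1/348) - 2937/(-240) = 3529*(-348) - 2937*(-1/240) = -1228092 + 979/80 = -98246381/80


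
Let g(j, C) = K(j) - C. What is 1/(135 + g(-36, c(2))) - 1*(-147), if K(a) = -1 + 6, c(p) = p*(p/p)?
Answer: 20287/138 ≈ 147.01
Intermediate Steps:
c(p) = p (c(p) = p*1 = p)
K(a) = 5
g(j, C) = 5 - C
1/(135 + g(-36, c(2))) - 1*(-147) = 1/(135 + (5 - 1*2)) - 1*(-147) = 1/(135 + (5 - 2)) + 147 = 1/(135 + 3) + 147 = 1/138 + 147 = 20287/138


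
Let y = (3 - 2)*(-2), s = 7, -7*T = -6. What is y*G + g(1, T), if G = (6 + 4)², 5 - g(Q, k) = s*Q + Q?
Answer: -203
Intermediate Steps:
T = 6/7 (T = -⅐*(-6) = 6/7 ≈ 0.85714)
g(Q, k) = 5 - 8*Q (g(Q, k) = 5 - (7*Q + Q) = 5 - 8*Q)
y = -2 (y = 1*(-2) = -2)
G = 100 (G = 10² = 100)
y*G + g(1, T) = -2*100 + (5 - 8*1) = -200 + (5 - 8) = -200 - 3 = -203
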